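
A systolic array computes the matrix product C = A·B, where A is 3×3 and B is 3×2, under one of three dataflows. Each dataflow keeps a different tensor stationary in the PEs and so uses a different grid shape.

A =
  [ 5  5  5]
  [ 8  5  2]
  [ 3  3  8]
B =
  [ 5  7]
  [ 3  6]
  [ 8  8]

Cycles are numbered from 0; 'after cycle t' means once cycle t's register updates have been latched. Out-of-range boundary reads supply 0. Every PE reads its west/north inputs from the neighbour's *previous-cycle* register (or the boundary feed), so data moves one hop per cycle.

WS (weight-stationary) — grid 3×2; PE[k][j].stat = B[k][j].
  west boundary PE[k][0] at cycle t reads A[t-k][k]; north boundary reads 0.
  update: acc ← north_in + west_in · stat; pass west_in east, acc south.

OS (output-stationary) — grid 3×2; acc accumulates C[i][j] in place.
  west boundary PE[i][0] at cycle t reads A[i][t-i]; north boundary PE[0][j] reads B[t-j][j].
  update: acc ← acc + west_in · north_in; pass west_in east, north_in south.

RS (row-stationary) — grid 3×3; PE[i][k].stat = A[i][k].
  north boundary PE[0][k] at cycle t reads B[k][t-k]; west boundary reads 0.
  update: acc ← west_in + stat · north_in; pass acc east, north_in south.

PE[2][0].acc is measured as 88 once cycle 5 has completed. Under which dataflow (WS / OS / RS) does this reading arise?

dataflow = OS

Under WS (3×2), PE[2][0]:
  cycle 0: PE[2][0] → acc 0, east 0, south 0
  cycle 1: PE[2][0] → acc 0, east 0, south 0
  cycle 2: PE[2][0] → acc 80, east 5, south 80
  cycle 3: PE[2][0] → acc 71, east 2, south 71
  cycle 4: PE[2][0] → acc 88, east 8, south 88
  cycle 5: PE[2][0] → acc 0, east 0, south 0
Under OS (3×2), PE[2][0]:
  cycle 0: PE[2][0] → acc 0, east 0, south 0
  cycle 1: PE[2][0] → acc 0, east 0, south 0
  cycle 2: PE[2][0] → acc 15, east 3, south 5
  cycle 3: PE[2][0] → acc 24, east 3, south 3
  cycle 4: PE[2][0] → acc 88, east 8, south 8
  cycle 5: PE[2][0] → acc 88, east 0, south 0
Under RS (3×3), PE[2][0]:
  cycle 0: PE[2][0] → acc 0, east 0, south 0
  cycle 1: PE[2][0] → acc 0, east 0, south 0
  cycle 2: PE[2][0] → acc 15, east 15, south 5
  cycle 3: PE[2][0] → acc 21, east 21, south 7
  cycle 4: PE[2][0] → acc 0, east 0, south 0
  cycle 5: PE[2][0] → acc 0, east 0, south 0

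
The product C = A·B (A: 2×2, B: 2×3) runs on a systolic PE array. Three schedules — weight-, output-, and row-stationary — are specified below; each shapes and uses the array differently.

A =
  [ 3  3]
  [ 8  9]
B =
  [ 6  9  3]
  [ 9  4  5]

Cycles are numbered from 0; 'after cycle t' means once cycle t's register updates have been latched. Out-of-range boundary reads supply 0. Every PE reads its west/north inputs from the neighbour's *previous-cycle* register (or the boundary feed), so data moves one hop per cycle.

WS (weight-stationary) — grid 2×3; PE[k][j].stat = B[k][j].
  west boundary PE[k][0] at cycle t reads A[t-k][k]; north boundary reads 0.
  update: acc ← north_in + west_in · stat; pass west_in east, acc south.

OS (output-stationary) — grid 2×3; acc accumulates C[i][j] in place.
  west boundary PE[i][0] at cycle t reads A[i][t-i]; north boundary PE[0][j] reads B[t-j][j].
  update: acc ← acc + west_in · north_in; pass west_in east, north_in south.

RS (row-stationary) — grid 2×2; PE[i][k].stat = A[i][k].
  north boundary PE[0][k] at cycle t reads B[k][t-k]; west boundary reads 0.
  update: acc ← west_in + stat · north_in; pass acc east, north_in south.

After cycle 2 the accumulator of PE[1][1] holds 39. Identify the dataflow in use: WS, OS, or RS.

WS [2×3] PE[1][1] across cycles:
  c0 r1c1: 0 / 0 / 0
  c1 r1c1: 0 / 0 / 0
  c2 r1c1: 39 / 3 / 39
OS [2×3] PE[1][1] across cycles:
  c0 r1c1: 0 / 0 / 0
  c1 r1c1: 0 / 0 / 0
  c2 r1c1: 72 / 8 / 9
RS [2×2] PE[1][1] across cycles:
  c0 r1c1: 0 / 0 / 0
  c1 r1c1: 0 / 0 / 0
  c2 r1c1: 129 / 129 / 9

dataflow = WS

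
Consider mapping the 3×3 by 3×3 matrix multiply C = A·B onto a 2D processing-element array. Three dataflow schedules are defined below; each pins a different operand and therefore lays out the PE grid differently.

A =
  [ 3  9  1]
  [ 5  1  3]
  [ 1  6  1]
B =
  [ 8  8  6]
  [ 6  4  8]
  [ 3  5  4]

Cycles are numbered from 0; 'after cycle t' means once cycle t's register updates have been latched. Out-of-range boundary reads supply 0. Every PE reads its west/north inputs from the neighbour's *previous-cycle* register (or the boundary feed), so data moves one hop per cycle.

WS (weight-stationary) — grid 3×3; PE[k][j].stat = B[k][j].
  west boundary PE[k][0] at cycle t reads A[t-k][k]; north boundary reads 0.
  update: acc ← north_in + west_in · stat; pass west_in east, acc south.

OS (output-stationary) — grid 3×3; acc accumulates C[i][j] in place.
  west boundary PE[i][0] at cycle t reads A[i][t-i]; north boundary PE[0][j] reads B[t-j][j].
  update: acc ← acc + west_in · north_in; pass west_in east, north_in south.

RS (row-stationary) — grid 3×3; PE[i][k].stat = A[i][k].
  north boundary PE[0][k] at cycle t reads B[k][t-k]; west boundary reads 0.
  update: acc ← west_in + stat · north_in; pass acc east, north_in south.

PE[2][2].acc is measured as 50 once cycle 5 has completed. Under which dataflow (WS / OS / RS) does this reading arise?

WS (3×3 grid), PE[2][2]:
  [0] (2,2) acc=0 (h:0 v:0)
  [1] (2,2) acc=0 (h:0 v:0)
  [2] (2,2) acc=0 (h:0 v:0)
  [3] (2,2) acc=0 (h:0 v:0)
  [4] (2,2) acc=94 (h:1 v:94)
  [5] (2,2) acc=50 (h:3 v:50)
OS (3×3 grid), PE[2][2]:
  [0] (2,2) acc=0 (h:0 v:0)
  [1] (2,2) acc=0 (h:0 v:0)
  [2] (2,2) acc=0 (h:0 v:0)
  [3] (2,2) acc=0 (h:0 v:0)
  [4] (2,2) acc=6 (h:1 v:6)
  [5] (2,2) acc=54 (h:6 v:8)
RS (3×3 grid), PE[2][2]:
  [0] (2,2) acc=0 (h:0 v:0)
  [1] (2,2) acc=0 (h:0 v:0)
  [2] (2,2) acc=0 (h:0 v:0)
  [3] (2,2) acc=0 (h:0 v:0)
  [4] (2,2) acc=47 (h:47 v:3)
  [5] (2,2) acc=37 (h:37 v:5)

dataflow = WS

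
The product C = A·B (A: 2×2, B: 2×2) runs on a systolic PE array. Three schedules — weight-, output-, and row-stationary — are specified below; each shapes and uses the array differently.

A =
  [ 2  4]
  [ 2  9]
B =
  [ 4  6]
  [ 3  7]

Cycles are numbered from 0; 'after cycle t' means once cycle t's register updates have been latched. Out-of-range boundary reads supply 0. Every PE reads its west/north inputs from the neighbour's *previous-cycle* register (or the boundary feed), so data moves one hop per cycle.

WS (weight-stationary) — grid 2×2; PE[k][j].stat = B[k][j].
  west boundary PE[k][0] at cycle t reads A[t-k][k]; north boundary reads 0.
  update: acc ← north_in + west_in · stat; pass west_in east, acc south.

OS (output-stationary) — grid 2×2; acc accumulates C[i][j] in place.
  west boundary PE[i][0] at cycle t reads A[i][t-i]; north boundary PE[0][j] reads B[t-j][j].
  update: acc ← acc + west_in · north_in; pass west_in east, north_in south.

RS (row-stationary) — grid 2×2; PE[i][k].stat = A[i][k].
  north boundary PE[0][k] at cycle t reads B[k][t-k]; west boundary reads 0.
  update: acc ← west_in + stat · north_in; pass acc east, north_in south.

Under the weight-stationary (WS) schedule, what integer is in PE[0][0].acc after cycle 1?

WS on a 2×2 grid — tracing PE[0][0] and its feeders:
  after 0 — PE[0][0] acc=8, pass-E 2, pass-S 8
  after 1 — PE[0][0] acc=8, pass-E 2, pass-S 8

PE[0][0].acc = 8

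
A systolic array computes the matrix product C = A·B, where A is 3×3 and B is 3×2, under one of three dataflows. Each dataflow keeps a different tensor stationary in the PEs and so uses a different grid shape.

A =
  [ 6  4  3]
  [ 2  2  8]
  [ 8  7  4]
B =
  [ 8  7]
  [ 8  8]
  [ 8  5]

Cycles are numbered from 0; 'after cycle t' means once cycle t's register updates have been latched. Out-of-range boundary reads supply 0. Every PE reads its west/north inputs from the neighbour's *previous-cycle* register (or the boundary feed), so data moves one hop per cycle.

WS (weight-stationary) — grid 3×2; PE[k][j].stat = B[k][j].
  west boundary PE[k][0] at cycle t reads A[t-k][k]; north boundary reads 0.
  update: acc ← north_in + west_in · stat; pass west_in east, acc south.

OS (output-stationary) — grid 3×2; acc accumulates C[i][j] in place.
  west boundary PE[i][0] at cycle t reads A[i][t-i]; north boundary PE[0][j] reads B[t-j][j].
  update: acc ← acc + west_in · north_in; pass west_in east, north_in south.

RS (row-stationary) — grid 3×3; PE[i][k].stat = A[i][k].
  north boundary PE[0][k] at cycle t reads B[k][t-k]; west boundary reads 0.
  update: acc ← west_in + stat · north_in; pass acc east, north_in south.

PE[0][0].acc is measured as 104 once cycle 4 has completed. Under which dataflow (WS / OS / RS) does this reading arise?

Under WS (3×2), PE[0][0]:
  0: (0,0).acc=48  regs=<6,48>
  1: (0,0).acc=16  regs=<2,16>
  2: (0,0).acc=64  regs=<8,64>
  3: (0,0).acc=0  regs=<0,0>
  4: (0,0).acc=0  regs=<0,0>
Under OS (3×2), PE[0][0]:
  0: (0,0).acc=48  regs=<6,8>
  1: (0,0).acc=80  regs=<4,8>
  2: (0,0).acc=104  regs=<3,8>
  3: (0,0).acc=104  regs=<0,0>
  4: (0,0).acc=104  regs=<0,0>
Under RS (3×3), PE[0][0]:
  0: (0,0).acc=48  regs=<48,8>
  1: (0,0).acc=42  regs=<42,7>
  2: (0,0).acc=0  regs=<0,0>
  3: (0,0).acc=0  regs=<0,0>
  4: (0,0).acc=0  regs=<0,0>

dataflow = OS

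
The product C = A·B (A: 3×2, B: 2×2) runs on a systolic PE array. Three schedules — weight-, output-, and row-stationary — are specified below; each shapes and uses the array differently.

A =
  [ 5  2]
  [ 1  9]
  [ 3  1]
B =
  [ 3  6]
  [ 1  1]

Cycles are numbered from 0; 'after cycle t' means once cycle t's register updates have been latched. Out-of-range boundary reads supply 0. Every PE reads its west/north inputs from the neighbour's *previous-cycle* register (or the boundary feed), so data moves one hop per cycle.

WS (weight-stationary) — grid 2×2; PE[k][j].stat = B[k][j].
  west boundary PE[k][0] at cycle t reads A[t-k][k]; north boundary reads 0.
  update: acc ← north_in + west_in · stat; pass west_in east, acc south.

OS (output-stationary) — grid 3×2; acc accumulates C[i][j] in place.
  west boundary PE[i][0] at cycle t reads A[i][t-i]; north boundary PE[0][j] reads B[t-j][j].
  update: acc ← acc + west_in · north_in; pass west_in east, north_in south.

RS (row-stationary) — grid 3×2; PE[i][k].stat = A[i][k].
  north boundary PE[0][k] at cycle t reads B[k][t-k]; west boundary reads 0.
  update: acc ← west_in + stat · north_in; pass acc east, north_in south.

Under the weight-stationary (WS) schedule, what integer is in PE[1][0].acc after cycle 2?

WS 2×2: PE[1][0] cycle-by-cycle (with neighbour feeds):
  c0 r0c0: 15 / 5 / 15
  c0 r1c0: 0 / 0 / 0
  c1 r0c0: 3 / 1 / 3
  c1 r1c0: 17 / 2 / 17
  c2 r0c0: 9 / 3 / 9
  c2 r1c0: 12 / 9 / 12

PE[1][0].acc = 12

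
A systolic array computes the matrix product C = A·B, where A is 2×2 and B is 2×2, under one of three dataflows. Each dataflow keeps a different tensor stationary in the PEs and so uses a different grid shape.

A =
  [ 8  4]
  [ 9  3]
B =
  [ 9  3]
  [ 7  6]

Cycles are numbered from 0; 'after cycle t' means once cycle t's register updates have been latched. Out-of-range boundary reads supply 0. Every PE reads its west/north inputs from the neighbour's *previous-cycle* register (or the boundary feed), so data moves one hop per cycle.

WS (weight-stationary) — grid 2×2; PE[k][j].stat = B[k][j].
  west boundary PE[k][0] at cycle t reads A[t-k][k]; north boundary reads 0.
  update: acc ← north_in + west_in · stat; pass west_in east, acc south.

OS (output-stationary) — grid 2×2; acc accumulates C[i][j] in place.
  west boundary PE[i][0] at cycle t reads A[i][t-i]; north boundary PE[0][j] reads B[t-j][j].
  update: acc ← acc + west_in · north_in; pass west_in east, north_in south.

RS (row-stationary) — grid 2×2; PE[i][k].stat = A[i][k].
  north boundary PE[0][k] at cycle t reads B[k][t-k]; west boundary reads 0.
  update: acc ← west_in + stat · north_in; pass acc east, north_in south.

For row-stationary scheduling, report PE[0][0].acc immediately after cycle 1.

PE[0][0].acc = 24

RS (2×2). Following PE[0][0] plus its west/north inputs:
  step 0 · PE0,0: acc=72; fwd→72 fwd↓9
  step 1 · PE0,0: acc=24; fwd→24 fwd↓3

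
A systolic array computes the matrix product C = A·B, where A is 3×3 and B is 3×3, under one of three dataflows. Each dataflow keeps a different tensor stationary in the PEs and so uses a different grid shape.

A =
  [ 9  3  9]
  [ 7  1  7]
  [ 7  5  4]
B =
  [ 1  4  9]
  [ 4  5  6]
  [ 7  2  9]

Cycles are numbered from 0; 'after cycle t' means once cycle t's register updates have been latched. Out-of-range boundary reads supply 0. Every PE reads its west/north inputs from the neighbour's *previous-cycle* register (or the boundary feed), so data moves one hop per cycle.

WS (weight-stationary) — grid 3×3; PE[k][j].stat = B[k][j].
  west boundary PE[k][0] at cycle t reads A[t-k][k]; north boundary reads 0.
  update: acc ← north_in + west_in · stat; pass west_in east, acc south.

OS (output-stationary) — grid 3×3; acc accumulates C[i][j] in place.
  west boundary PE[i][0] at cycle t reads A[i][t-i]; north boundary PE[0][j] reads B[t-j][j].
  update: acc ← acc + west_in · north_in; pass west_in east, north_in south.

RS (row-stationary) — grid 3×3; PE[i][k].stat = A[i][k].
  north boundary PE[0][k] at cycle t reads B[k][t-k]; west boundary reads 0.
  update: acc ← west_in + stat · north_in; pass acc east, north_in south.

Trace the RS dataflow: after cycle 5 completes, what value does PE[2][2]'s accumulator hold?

PE[2][2].acc = 61

RS 3×3: PE[2][2] cycle-by-cycle (with neighbour feeds):
  [0] (1,2) acc=0 (h:0 v:0)
  [0] (2,1) acc=0 (h:0 v:0)
  [0] (2,2) acc=0 (h:0 v:0)
  [1] (1,2) acc=0 (h:0 v:0)
  [1] (2,1) acc=0 (h:0 v:0)
  [1] (2,2) acc=0 (h:0 v:0)
  [2] (1,2) acc=0 (h:0 v:0)
  [2] (2,1) acc=0 (h:0 v:0)
  [2] (2,2) acc=0 (h:0 v:0)
  [3] (1,2) acc=60 (h:60 v:7)
  [3] (2,1) acc=27 (h:27 v:4)
  [3] (2,2) acc=0 (h:0 v:0)
  [4] (1,2) acc=47 (h:47 v:2)
  [4] (2,1) acc=53 (h:53 v:5)
  [4] (2,2) acc=55 (h:55 v:7)
  [5] (1,2) acc=132 (h:132 v:9)
  [5] (2,1) acc=93 (h:93 v:6)
  [5] (2,2) acc=61 (h:61 v:2)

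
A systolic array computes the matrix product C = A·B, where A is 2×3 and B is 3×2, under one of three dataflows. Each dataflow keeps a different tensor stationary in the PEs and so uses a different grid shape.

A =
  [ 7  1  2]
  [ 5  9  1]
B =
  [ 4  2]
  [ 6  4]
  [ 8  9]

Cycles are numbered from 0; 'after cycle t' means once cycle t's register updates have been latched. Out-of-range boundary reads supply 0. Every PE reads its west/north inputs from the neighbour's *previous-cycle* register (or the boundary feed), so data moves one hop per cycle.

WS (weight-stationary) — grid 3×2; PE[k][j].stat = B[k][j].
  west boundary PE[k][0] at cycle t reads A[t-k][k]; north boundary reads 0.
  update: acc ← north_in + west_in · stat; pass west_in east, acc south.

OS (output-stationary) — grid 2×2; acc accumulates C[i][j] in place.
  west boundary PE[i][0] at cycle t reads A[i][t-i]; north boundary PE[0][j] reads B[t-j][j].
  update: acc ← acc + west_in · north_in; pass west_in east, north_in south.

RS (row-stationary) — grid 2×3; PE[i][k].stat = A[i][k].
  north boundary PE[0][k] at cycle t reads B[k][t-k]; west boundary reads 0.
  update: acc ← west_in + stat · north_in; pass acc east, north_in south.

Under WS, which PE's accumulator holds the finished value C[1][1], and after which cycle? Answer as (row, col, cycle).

(row, col, cycle) = (2, 1, 4)

WS — PE[2][1] is where C[1][1] collects:
  cycle 0: PE[2][1] → acc 0, east 0, south 0
  cycle 1: PE[2][1] → acc 0, east 0, south 0
  cycle 2: PE[2][1] → acc 0, east 0, south 0
  cycle 3: PE[2][1] → acc 36, east 2, south 36
  cycle 4: PE[2][1] → acc 55, east 1, south 55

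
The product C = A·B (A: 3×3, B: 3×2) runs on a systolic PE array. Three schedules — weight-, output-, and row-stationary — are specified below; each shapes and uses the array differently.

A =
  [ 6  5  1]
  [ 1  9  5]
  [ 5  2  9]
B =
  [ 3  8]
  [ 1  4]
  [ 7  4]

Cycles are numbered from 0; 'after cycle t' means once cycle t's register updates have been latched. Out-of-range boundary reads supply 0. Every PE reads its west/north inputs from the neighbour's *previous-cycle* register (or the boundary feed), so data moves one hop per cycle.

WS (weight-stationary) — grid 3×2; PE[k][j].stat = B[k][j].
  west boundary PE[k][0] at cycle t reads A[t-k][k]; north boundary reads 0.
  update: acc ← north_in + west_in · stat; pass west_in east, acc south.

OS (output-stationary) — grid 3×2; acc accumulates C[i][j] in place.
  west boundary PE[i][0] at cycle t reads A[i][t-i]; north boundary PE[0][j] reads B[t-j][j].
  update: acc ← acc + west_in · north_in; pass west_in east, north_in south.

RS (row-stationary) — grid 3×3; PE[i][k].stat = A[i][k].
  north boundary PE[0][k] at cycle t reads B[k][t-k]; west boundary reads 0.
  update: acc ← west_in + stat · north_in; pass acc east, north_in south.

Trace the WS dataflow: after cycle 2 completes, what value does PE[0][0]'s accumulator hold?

WS (3×2). Following PE[0][0] plus its west/north inputs:
  0: (0,0).acc=18  regs=<6,18>
  1: (0,0).acc=3  regs=<1,3>
  2: (0,0).acc=15  regs=<5,15>

PE[0][0].acc = 15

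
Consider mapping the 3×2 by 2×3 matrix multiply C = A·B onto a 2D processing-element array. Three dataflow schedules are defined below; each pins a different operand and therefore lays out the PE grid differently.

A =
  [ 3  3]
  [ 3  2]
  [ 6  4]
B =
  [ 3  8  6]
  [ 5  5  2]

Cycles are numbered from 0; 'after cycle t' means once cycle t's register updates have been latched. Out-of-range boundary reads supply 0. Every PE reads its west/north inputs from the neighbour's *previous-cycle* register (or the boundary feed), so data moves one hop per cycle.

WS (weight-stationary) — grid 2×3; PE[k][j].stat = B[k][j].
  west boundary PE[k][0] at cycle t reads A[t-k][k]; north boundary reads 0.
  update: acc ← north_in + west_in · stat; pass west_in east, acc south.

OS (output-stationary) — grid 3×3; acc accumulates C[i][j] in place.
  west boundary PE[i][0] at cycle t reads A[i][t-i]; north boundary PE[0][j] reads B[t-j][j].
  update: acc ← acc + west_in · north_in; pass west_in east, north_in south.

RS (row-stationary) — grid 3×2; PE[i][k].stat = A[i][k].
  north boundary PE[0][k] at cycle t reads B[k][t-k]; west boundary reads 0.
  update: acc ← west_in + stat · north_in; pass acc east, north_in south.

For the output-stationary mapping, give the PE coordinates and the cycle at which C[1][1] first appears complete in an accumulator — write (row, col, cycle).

Under OS, C[1][1] lands at PE[1][1]:
  t=0 PE[1][1]: acc=0 h=0 v=0
  t=1 PE[1][1]: acc=0 h=0 v=0
  t=2 PE[1][1]: acc=24 h=3 v=8
  t=3 PE[1][1]: acc=34 h=2 v=5

(row, col, cycle) = (1, 1, 3)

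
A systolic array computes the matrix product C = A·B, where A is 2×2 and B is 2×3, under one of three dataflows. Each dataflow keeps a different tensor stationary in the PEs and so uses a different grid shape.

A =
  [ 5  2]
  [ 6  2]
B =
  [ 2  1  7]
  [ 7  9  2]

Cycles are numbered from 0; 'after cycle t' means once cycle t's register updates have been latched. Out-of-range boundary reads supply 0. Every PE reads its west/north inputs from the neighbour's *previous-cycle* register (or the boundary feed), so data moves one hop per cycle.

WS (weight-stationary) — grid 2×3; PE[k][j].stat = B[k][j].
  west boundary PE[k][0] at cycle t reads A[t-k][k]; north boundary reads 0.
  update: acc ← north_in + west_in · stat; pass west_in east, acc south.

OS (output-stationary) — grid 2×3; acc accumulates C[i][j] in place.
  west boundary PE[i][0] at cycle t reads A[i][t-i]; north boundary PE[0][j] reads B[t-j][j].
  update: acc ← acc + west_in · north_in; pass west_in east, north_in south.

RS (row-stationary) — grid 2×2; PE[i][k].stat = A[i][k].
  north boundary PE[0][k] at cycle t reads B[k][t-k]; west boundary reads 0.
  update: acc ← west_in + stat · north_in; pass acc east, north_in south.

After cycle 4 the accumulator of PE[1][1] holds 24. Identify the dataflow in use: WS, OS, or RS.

— WS: 2×3; PE[1][1] trace:
  step 0 · PE1,1: acc=0; fwd→0 fwd↓0
  step 1 · PE1,1: acc=0; fwd→0 fwd↓0
  step 2 · PE1,1: acc=23; fwd→2 fwd↓23
  step 3 · PE1,1: acc=24; fwd→2 fwd↓24
  step 4 · PE1,1: acc=0; fwd→0 fwd↓0
— OS: 2×3; PE[1][1] trace:
  step 0 · PE1,1: acc=0; fwd→0 fwd↓0
  step 1 · PE1,1: acc=0; fwd→0 fwd↓0
  step 2 · PE1,1: acc=6; fwd→6 fwd↓1
  step 3 · PE1,1: acc=24; fwd→2 fwd↓9
  step 4 · PE1,1: acc=24; fwd→0 fwd↓0
— RS: 2×2; PE[1][1] trace:
  step 0 · PE1,1: acc=0; fwd→0 fwd↓0
  step 1 · PE1,1: acc=0; fwd→0 fwd↓0
  step 2 · PE1,1: acc=26; fwd→26 fwd↓7
  step 3 · PE1,1: acc=24; fwd→24 fwd↓9
  step 4 · PE1,1: acc=46; fwd→46 fwd↓2

dataflow = OS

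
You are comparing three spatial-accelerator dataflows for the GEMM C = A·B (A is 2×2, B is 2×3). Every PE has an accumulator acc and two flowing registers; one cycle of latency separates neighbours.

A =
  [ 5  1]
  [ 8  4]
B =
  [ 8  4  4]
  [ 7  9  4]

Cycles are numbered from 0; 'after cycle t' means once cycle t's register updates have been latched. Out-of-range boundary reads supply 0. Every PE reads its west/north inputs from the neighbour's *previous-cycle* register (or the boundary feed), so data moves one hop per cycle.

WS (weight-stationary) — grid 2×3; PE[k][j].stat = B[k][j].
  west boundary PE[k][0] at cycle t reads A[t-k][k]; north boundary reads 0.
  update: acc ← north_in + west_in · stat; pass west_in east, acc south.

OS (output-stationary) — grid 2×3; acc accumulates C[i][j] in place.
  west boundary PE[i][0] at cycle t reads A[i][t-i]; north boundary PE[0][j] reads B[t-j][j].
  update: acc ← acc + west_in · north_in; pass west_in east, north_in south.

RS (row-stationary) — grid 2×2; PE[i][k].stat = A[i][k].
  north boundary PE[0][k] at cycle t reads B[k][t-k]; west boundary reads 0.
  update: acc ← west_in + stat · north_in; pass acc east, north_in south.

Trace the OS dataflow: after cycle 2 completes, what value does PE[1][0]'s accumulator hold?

PE[1][0].acc = 92

OS 2×3: PE[1][0] cycle-by-cycle (with neighbour feeds):
  t=0 PE[0][0]: acc=40 h=5 v=8
  t=0 PE[1][0]: acc=0 h=0 v=0
  t=1 PE[0][0]: acc=47 h=1 v=7
  t=1 PE[1][0]: acc=64 h=8 v=8
  t=2 PE[0][0]: acc=47 h=0 v=0
  t=2 PE[1][0]: acc=92 h=4 v=7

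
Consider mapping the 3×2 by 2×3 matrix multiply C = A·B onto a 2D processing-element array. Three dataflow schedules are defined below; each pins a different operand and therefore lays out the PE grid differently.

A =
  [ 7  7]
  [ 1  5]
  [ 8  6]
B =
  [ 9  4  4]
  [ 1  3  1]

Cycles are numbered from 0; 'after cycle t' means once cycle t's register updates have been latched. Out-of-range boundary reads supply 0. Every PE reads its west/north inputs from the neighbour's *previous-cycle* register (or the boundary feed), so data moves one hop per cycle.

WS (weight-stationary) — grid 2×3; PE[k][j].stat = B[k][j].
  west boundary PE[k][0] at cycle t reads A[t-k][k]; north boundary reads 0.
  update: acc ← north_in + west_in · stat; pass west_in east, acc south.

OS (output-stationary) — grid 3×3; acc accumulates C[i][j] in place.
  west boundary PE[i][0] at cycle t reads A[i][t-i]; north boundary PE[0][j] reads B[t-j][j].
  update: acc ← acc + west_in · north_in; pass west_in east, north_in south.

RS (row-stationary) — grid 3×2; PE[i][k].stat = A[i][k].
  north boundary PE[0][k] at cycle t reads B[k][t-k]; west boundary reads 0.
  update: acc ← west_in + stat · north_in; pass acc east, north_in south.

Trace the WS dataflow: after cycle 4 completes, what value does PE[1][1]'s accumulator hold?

PE[1][1].acc = 50

WS (2×3). Following PE[1][1] plus its west/north inputs:
  0: (0,1).acc=0  regs=<0,0>
  0: (1,0).acc=0  regs=<0,0>
  0: (1,1).acc=0  regs=<0,0>
  1: (0,1).acc=28  regs=<7,28>
  1: (1,0).acc=70  regs=<7,70>
  1: (1,1).acc=0  regs=<0,0>
  2: (0,1).acc=4  regs=<1,4>
  2: (1,0).acc=14  regs=<5,14>
  2: (1,1).acc=49  regs=<7,49>
  3: (0,1).acc=32  regs=<8,32>
  3: (1,0).acc=78  regs=<6,78>
  3: (1,1).acc=19  regs=<5,19>
  4: (0,1).acc=0  regs=<0,0>
  4: (1,0).acc=0  regs=<0,0>
  4: (1,1).acc=50  regs=<6,50>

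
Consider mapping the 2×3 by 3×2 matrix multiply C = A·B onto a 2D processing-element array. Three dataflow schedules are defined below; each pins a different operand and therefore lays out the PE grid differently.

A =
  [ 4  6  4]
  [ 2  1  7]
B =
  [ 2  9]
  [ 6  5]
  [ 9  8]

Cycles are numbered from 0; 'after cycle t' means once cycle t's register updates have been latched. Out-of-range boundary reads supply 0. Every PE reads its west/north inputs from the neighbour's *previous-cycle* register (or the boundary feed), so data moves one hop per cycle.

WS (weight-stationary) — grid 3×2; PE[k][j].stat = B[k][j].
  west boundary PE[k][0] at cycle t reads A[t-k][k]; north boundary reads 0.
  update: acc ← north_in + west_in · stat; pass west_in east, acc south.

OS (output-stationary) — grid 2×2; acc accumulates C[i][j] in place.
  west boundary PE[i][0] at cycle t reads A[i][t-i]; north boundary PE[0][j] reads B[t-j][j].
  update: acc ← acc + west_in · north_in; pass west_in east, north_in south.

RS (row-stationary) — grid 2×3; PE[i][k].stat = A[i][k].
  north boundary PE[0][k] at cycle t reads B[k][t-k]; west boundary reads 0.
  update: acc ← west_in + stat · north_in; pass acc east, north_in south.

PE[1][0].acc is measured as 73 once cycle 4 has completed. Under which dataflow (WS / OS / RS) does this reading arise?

Under WS (3×2), PE[1][0]:
  c0 r1c0: 0 / 0 / 0
  c1 r1c0: 44 / 6 / 44
  c2 r1c0: 10 / 1 / 10
  c3 r1c0: 0 / 0 / 0
  c4 r1c0: 0 / 0 / 0
Under OS (2×2), PE[1][0]:
  c0 r1c0: 0 / 0 / 0
  c1 r1c0: 4 / 2 / 2
  c2 r1c0: 10 / 1 / 6
  c3 r1c0: 73 / 7 / 9
  c4 r1c0: 73 / 0 / 0
Under RS (2×3), PE[1][0]:
  c0 r1c0: 0 / 0 / 0
  c1 r1c0: 4 / 4 / 2
  c2 r1c0: 18 / 18 / 9
  c3 r1c0: 0 / 0 / 0
  c4 r1c0: 0 / 0 / 0

dataflow = OS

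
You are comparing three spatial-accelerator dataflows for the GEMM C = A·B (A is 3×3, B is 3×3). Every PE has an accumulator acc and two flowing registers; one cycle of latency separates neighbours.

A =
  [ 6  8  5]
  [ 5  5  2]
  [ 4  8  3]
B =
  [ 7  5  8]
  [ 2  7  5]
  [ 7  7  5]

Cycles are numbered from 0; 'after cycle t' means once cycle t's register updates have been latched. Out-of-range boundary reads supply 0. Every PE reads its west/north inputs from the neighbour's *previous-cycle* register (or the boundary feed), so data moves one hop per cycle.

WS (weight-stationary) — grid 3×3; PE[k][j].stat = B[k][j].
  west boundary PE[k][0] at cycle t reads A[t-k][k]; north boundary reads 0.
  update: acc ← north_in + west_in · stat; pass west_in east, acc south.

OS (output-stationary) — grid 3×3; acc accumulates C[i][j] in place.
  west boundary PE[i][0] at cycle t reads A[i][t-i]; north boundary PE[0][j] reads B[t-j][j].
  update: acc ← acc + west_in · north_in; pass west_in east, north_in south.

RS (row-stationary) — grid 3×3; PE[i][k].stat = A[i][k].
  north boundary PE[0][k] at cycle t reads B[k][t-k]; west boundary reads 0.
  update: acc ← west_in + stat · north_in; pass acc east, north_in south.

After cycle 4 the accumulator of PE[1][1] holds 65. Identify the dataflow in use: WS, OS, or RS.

WS (3×3 grid), PE[1][1]:
  t=0 PE[1][1]: acc=0 h=0 v=0
  t=1 PE[1][1]: acc=0 h=0 v=0
  t=2 PE[1][1]: acc=86 h=8 v=86
  t=3 PE[1][1]: acc=60 h=5 v=60
  t=4 PE[1][1]: acc=76 h=8 v=76
OS (3×3 grid), PE[1][1]:
  t=0 PE[1][1]: acc=0 h=0 v=0
  t=1 PE[1][1]: acc=0 h=0 v=0
  t=2 PE[1][1]: acc=25 h=5 v=5
  t=3 PE[1][1]: acc=60 h=5 v=7
  t=4 PE[1][1]: acc=74 h=2 v=7
RS (3×3 grid), PE[1][1]:
  t=0 PE[1][1]: acc=0 h=0 v=0
  t=1 PE[1][1]: acc=0 h=0 v=0
  t=2 PE[1][1]: acc=45 h=45 v=2
  t=3 PE[1][1]: acc=60 h=60 v=7
  t=4 PE[1][1]: acc=65 h=65 v=5

dataflow = RS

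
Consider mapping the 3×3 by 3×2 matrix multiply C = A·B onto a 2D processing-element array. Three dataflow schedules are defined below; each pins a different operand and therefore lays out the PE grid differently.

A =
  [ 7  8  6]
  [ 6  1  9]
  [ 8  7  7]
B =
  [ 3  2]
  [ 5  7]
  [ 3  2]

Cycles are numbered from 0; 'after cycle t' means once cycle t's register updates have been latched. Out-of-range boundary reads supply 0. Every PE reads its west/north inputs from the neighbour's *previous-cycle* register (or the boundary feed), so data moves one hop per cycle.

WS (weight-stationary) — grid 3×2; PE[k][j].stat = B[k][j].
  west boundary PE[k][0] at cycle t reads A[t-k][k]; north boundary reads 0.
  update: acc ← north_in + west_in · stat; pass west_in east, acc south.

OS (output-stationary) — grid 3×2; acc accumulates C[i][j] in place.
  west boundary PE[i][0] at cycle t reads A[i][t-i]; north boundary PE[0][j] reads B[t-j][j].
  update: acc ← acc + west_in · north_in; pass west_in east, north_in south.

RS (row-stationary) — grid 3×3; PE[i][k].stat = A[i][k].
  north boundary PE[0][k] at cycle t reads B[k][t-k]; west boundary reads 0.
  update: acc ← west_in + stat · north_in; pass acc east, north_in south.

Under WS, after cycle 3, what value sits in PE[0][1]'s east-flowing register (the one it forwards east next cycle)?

WS 3×2: PE[0][1] cycle-by-cycle (with neighbour feeds):
  after 0 — PE[0][0] acc=21, pass-E 7, pass-S 21
  after 0 — PE[0][1] acc=0, pass-E 0, pass-S 0
  after 1 — PE[0][0] acc=18, pass-E 6, pass-S 18
  after 1 — PE[0][1] acc=14, pass-E 7, pass-S 14
  after 2 — PE[0][0] acc=24, pass-E 8, pass-S 24
  after 2 — PE[0][1] acc=12, pass-E 6, pass-S 12
  after 3 — PE[0][0] acc=0, pass-E 0, pass-S 0
  after 3 — PE[0][1] acc=16, pass-E 8, pass-S 16

register = 8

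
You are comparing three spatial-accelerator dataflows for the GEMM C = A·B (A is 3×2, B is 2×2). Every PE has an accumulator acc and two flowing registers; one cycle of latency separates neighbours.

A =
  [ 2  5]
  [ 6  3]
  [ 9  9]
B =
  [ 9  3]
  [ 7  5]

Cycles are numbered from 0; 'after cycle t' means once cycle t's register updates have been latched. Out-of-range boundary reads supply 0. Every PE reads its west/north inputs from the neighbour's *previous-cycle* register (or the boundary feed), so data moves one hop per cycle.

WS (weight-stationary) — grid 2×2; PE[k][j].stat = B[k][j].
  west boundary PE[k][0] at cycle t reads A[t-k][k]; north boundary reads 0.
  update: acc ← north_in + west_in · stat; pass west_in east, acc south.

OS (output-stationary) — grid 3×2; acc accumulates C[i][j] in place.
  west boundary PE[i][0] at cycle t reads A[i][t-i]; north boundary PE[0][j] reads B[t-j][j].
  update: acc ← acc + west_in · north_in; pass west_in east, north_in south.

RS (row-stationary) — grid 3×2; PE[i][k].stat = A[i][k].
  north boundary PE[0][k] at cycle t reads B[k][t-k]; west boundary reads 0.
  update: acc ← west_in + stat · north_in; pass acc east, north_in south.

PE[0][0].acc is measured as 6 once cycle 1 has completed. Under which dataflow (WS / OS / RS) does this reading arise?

WS [2×2] PE[0][0] across cycles:
  t=0 PE[0][0]: acc=18 h=2 v=18
  t=1 PE[0][0]: acc=54 h=6 v=54
OS [3×2] PE[0][0] across cycles:
  t=0 PE[0][0]: acc=18 h=2 v=9
  t=1 PE[0][0]: acc=53 h=5 v=7
RS [3×2] PE[0][0] across cycles:
  t=0 PE[0][0]: acc=18 h=18 v=9
  t=1 PE[0][0]: acc=6 h=6 v=3

dataflow = RS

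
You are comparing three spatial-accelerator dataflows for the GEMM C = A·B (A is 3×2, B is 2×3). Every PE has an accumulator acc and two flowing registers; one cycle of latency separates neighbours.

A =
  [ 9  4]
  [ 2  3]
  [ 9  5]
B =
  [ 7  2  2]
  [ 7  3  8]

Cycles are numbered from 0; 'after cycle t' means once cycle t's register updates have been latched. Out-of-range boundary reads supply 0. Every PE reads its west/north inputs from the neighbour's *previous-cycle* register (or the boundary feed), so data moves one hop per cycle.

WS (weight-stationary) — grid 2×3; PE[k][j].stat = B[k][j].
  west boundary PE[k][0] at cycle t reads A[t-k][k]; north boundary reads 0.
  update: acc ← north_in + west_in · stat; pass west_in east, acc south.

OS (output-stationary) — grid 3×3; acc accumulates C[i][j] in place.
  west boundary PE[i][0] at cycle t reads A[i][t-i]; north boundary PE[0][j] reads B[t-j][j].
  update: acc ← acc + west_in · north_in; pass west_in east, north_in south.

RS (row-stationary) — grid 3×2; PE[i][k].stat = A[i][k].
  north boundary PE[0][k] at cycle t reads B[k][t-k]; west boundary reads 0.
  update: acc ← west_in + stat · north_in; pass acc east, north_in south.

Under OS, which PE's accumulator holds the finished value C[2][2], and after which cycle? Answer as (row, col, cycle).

Under OS, C[2][2] lands at PE[2][2]:
  c0 r2c2: 0 / 0 / 0
  c1 r2c2: 0 / 0 / 0
  c2 r2c2: 0 / 0 / 0
  c3 r2c2: 0 / 0 / 0
  c4 r2c2: 18 / 9 / 2
  c5 r2c2: 58 / 5 / 8

(row, col, cycle) = (2, 2, 5)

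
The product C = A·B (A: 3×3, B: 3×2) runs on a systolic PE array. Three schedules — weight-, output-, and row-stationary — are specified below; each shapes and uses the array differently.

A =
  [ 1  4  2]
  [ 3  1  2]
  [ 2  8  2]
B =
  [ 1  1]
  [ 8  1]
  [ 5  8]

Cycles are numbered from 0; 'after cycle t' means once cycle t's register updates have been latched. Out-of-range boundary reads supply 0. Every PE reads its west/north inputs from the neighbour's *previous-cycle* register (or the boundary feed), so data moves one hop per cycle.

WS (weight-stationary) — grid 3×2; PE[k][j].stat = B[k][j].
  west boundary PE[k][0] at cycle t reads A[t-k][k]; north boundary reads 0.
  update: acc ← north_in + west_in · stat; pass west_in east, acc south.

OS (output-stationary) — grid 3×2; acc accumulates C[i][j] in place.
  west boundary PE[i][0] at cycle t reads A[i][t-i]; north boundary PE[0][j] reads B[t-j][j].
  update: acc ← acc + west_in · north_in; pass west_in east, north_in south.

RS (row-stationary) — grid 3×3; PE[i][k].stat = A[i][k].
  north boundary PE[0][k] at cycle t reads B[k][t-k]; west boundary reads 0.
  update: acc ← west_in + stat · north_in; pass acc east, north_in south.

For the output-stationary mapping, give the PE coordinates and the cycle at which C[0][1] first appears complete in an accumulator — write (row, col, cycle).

(row, col, cycle) = (0, 1, 3)

Under OS, C[0][1] lands at PE[0][1]:
  [0] (0,1) acc=0 (h:0 v:0)
  [1] (0,1) acc=1 (h:1 v:1)
  [2] (0,1) acc=5 (h:4 v:1)
  [3] (0,1) acc=21 (h:2 v:8)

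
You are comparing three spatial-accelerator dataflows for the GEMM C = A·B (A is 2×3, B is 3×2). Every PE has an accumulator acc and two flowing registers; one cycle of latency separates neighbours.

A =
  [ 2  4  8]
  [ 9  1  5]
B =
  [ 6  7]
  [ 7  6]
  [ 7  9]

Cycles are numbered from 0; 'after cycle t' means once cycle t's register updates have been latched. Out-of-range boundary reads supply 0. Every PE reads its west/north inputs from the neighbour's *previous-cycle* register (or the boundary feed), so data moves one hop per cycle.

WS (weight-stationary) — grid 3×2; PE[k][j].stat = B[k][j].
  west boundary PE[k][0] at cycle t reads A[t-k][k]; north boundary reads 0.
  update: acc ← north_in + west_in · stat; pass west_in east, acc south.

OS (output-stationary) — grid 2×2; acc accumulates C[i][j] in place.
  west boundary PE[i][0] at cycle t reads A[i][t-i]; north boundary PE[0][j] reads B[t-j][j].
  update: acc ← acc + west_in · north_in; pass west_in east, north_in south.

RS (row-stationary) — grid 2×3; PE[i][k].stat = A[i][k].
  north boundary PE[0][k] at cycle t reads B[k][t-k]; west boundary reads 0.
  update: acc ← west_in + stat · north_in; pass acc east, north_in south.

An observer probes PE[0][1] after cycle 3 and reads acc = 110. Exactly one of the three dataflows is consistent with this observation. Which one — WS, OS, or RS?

WS (3×2 grid), PE[0][1]:
  c0 r0c1: 0 / 0 / 0
  c1 r0c1: 14 / 2 / 14
  c2 r0c1: 63 / 9 / 63
  c3 r0c1: 0 / 0 / 0
OS (2×2 grid), PE[0][1]:
  c0 r0c1: 0 / 0 / 0
  c1 r0c1: 14 / 2 / 7
  c2 r0c1: 38 / 4 / 6
  c3 r0c1: 110 / 8 / 9
RS (2×3 grid), PE[0][1]:
  c0 r0c1: 0 / 0 / 0
  c1 r0c1: 40 / 40 / 7
  c2 r0c1: 38 / 38 / 6
  c3 r0c1: 0 / 0 / 0

dataflow = OS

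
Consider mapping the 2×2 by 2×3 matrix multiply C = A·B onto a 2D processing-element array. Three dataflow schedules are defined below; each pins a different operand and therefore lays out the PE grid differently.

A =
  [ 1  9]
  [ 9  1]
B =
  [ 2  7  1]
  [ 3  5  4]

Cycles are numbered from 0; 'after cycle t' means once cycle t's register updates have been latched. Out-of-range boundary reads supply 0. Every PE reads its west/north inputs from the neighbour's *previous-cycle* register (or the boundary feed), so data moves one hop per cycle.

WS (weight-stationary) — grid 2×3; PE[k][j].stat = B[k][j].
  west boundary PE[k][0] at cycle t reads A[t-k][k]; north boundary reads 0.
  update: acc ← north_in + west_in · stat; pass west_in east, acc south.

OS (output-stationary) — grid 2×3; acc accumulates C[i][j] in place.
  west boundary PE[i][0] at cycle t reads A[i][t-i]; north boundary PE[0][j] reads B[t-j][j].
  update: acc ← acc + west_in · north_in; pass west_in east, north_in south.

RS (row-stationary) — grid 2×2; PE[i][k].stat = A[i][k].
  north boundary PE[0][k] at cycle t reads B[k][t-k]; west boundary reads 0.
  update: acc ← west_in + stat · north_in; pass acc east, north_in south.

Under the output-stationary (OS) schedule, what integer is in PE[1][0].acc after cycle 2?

OS (2×3). Following PE[1][0] plus its west/north inputs:
  [0] (0,0) acc=2 (h:1 v:2)
  [0] (1,0) acc=0 (h:0 v:0)
  [1] (0,0) acc=29 (h:9 v:3)
  [1] (1,0) acc=18 (h:9 v:2)
  [2] (0,0) acc=29 (h:0 v:0)
  [2] (1,0) acc=21 (h:1 v:3)

PE[1][0].acc = 21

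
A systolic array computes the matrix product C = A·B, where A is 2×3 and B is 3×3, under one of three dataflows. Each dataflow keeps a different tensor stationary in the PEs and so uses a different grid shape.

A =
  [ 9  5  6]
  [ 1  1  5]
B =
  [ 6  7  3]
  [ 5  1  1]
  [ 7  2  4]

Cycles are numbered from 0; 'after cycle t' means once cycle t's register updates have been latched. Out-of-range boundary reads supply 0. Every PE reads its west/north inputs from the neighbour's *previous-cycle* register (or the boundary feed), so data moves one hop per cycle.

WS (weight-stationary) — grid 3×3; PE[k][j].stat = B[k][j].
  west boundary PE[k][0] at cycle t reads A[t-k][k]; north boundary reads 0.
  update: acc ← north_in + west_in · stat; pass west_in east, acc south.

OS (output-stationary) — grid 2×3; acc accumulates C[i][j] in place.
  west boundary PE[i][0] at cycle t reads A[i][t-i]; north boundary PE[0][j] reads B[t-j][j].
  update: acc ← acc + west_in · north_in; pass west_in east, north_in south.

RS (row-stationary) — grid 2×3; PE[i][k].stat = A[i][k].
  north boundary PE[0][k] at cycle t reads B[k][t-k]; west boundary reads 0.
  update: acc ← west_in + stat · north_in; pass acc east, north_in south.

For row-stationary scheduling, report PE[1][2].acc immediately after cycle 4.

PE[1][2].acc = 18

Tracing RS — 2×3 array, target PE[1][2]:
  cycle 0: PE[0][2] → acc 0, east 0, south 0
  cycle 0: PE[1][1] → acc 0, east 0, south 0
  cycle 0: PE[1][2] → acc 0, east 0, south 0
  cycle 1: PE[0][2] → acc 0, east 0, south 0
  cycle 1: PE[1][1] → acc 0, east 0, south 0
  cycle 1: PE[1][2] → acc 0, east 0, south 0
  cycle 2: PE[0][2] → acc 121, east 121, south 7
  cycle 2: PE[1][1] → acc 11, east 11, south 5
  cycle 2: PE[1][2] → acc 0, east 0, south 0
  cycle 3: PE[0][2] → acc 80, east 80, south 2
  cycle 3: PE[1][1] → acc 8, east 8, south 1
  cycle 3: PE[1][2] → acc 46, east 46, south 7
  cycle 4: PE[0][2] → acc 56, east 56, south 4
  cycle 4: PE[1][1] → acc 4, east 4, south 1
  cycle 4: PE[1][2] → acc 18, east 18, south 2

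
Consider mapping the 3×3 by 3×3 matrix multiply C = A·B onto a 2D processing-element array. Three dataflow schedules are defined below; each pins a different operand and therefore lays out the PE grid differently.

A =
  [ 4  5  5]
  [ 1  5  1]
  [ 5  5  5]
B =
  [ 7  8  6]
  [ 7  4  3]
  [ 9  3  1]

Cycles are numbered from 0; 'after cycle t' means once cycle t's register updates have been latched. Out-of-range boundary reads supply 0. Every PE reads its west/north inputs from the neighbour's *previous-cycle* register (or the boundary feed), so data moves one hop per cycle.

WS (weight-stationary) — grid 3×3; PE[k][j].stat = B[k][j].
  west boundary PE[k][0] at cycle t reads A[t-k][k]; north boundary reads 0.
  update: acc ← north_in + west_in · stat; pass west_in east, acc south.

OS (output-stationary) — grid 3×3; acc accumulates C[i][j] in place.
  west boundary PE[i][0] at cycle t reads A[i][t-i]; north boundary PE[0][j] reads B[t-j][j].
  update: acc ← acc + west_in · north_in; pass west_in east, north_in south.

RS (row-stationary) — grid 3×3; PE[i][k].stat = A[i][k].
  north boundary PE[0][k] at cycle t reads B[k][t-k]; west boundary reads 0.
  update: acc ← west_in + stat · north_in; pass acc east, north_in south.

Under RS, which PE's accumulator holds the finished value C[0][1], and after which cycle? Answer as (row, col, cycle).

RS — PE[0][2] is where C[0][1] collects:
  t=0 PE[0][2]: acc=0 h=0 v=0
  t=1 PE[0][2]: acc=0 h=0 v=0
  t=2 PE[0][2]: acc=108 h=108 v=9
  t=3 PE[0][2]: acc=67 h=67 v=3

(row, col, cycle) = (0, 2, 3)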